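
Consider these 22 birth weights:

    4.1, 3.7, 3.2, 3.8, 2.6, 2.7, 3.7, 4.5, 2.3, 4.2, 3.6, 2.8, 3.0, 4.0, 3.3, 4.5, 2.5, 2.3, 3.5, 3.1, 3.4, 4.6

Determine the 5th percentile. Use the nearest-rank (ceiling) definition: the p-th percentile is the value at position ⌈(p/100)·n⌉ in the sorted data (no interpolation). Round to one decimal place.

Sorted: 2.3, 2.3, 2.5, 2.6, 2.7, 2.8, 3.0, 3.1, 3.2, 3.3, 3.4, 3.5, 3.6, 3.7, 3.7, 3.8, 4.0, 4.1, 4.2, 4.5, 4.5, 4.6.
n = 22.
Position = ⌈5/100 · 22⌉ = ⌈1.1⌉ = 2.
The value at rank 2 is 2.3.

2.3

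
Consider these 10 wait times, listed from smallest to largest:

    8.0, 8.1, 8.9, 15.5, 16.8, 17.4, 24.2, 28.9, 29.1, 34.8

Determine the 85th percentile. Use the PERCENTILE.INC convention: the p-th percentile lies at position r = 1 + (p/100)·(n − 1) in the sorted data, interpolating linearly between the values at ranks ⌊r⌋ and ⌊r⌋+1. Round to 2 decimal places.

n = 10.
r = 1 + (85/100)·(10 − 1) = 1 + 7.65 = 8.65.
Rank 8 is 28.9 and rank 9 is 29.1.
Interpolate: 28.9 + 0.65·(29.1 − 28.9) = 28.9 + 0.65·0.2 = 29.03.

29.03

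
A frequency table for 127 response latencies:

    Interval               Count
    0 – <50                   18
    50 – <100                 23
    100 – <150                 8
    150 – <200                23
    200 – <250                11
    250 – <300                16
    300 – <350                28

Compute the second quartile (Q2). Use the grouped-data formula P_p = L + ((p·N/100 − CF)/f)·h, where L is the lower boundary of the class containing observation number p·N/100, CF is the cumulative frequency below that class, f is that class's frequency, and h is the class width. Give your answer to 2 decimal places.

N = 127; target position k = 50/100 · 127 = 63.5.
Cumulative frequencies: 18, 41, 49, 72, 83, 99, 127.
Observation 63.5 falls in the class 150 – <200.
L = 150, CF = 49, f = 23, h = 50.
P50 = 150 + ((63.5 − 49)/23)·50 = 150 + 31.5217 = 181.522.

181.52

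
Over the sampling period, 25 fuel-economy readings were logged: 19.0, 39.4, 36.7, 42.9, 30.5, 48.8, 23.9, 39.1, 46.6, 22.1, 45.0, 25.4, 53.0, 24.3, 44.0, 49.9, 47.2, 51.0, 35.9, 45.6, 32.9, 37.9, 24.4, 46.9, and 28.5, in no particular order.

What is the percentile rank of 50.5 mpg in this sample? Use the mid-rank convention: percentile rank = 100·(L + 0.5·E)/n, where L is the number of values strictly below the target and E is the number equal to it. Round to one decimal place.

Sorted: 19.0, 22.1, 23.9, 24.3, 24.4, 25.4, 28.5, 30.5, 32.9, 35.9, 36.7, 37.9, 39.1, 39.4, 42.9, 44.0, 45.0, 45.6, 46.6, 46.9, 47.2, 48.8, 49.9, 51.0, 53.0.
Count below 50.5: L = 23; count equal: E = 0; n = 25.
Percentile rank = 100·(23 + 0.5·0)/25 = 100·23/25 = 92.

92.0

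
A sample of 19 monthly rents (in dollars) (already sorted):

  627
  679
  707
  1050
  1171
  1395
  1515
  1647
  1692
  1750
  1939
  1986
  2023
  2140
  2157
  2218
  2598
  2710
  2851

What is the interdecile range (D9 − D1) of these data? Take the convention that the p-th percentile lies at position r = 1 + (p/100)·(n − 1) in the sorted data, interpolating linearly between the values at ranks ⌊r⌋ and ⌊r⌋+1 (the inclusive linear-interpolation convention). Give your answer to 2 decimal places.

1919.00

n = 19.
P10: r = 2.8; ranks 2–3 are 679, 707; interpolating gives 701.4.
P90: r = 17.2; ranks 17–18 are 2598, 2710; interpolating gives 2620.4.
Difference: 2620.4 − 701.4 = 1919.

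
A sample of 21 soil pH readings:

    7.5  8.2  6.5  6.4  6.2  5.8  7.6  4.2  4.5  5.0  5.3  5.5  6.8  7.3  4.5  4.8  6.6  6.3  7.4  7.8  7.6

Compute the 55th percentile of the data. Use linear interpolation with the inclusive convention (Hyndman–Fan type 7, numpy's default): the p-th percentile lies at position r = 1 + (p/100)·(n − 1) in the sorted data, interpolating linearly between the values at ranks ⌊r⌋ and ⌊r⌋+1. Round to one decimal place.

6.5

Sorted: 4.2, 4.5, 4.5, 4.8, 5.0, 5.3, 5.5, 5.8, 6.2, 6.3, 6.4, 6.5, 6.6, 6.8, 7.3, 7.4, 7.5, 7.6, 7.6, 7.8, 8.2.
n = 21.
r = 1 + (55/100)·(21 − 1) = 1 + 11 = 12.
r is an integer, so P55 is the value at rank 12: 6.5.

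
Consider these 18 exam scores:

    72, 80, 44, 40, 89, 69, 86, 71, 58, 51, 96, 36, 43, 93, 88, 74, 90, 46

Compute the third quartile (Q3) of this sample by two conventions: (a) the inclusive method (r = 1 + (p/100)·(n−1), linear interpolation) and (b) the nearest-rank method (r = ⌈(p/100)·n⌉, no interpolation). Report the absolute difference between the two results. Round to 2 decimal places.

Sorted: 36, 40, 43, 44, 46, 51, 58, 69, 71, 72, 74, 80, 86, 88, 89, 90, 93, 96.
n = 18.
(a) r = 13.75; between ranks 13 (86) and 14 (88): 87.5.
(b) the nearest-rank method: rank 14 → 88.
|87.5 − 88| = 0.5.

0.50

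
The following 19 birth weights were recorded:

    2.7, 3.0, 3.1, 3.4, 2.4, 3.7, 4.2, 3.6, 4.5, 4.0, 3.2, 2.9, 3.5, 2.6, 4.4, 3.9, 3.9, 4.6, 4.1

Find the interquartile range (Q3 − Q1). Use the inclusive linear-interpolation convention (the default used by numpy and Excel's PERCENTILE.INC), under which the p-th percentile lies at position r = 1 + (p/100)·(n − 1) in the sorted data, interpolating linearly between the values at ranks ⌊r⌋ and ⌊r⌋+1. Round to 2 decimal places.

Sorted: 2.4, 2.6, 2.7, 2.9, 3.0, 3.1, 3.2, 3.4, 3.5, 3.6, 3.7, 3.9, 3.9, 4.0, 4.1, 4.2, 4.4, 4.5, 4.6.
n = 19.
P25: r = 5.5; ranks 5–6 are 3.0, 3.1; interpolating gives 3.05.
P75: r = 14.5; ranks 14–15 are 4.0, 4.1; interpolating gives 4.05.
Difference: 4.05 − 3.05 = 1.

1.00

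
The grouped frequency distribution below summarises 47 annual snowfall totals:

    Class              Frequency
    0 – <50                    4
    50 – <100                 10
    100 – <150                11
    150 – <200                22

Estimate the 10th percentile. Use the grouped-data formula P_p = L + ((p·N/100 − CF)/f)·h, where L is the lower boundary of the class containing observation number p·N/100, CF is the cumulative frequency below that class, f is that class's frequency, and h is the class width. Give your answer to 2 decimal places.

53.50

N = 47; target position k = 10/100 · 47 = 4.7.
Cumulative frequencies: 4, 14, 25, 47.
Observation 4.7 falls in the class 50 – <100.
L = 50, CF = 4, f = 10, h = 50.
P10 = 50 + ((4.7 − 4)/10)·50 = 50 + 3.5 = 53.5.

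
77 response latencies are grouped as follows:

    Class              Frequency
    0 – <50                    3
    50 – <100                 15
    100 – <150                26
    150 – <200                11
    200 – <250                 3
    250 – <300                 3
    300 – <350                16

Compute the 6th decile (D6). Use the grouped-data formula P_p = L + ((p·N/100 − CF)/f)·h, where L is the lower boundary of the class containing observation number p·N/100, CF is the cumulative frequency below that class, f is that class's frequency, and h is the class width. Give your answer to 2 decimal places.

160.00

N = 77; target position k = 60/100 · 77 = 46.2.
Cumulative frequencies: 3, 18, 44, 55, 58, 61, 77.
Observation 46.2 falls in the class 150 – <200.
L = 150, CF = 44, f = 11, h = 50.
P60 = 150 + ((46.2 − 44)/11)·50 = 150 + 10 = 160.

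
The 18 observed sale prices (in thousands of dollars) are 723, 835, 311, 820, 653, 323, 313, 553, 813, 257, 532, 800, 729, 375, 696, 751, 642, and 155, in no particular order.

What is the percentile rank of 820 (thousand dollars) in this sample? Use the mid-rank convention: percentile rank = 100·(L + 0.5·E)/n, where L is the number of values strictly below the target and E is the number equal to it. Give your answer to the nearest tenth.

91.7

Sorted: 155, 257, 311, 313, 323, 375, 532, 553, 642, 653, 696, 723, 729, 751, 800, 813, 820, 835.
Count below 820: L = 16; count equal: E = 1; n = 18.
Percentile rank = 100·(16 + 0.5·1)/18 = 100·16.5/18 = 91.67.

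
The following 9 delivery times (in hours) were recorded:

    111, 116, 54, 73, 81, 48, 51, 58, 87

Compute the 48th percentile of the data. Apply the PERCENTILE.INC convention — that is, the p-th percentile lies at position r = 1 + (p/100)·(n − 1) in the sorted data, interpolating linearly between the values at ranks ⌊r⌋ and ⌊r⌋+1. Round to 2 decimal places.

Sorted: 48, 51, 54, 58, 73, 81, 87, 111, 116.
n = 9.
r = 1 + (48/100)·(9 − 1) = 1 + 3.84 = 4.84.
Rank 4 is 58 and rank 5 is 73.
Interpolate: 58 + 0.84·(73 − 58) = 58 + 0.84·15 = 70.6.

70.60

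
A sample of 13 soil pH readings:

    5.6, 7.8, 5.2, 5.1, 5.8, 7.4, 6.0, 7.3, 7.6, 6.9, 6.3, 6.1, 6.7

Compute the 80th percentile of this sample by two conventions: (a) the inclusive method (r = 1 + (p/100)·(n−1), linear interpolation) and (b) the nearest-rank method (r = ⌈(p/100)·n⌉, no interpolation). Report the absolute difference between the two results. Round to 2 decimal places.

0.04

Sorted: 5.1, 5.2, 5.6, 5.8, 6.0, 6.1, 6.3, 6.7, 6.9, 7.3, 7.4, 7.6, 7.8.
n = 13.
(a) r = 10.6; between ranks 10 (7.3) and 11 (7.4): 7.36.
(b) the nearest-rank method: rank 11 → 7.4.
|7.36 − 7.4| = 0.04.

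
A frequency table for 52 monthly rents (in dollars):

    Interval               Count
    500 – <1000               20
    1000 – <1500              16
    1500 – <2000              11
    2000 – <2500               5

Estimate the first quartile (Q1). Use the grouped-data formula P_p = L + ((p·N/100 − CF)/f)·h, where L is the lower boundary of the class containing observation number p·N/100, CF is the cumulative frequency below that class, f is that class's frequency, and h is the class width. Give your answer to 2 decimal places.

825.00

N = 52; target position k = 25/100 · 52 = 13.
Cumulative frequencies: 20, 36, 47, 52.
Observation 13 falls in the class 500 – <1000.
L = 500, CF = 0, f = 20, h = 500.
P25 = 500 + ((13 − 0)/20)·500 = 500 + 325 = 825.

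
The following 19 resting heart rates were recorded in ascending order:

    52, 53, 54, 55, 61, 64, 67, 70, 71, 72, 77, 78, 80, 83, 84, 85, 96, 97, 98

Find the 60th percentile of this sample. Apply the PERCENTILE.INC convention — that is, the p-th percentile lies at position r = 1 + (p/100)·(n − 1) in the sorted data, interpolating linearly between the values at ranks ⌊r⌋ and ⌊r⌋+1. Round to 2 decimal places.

n = 19.
r = 1 + (60/100)·(19 − 1) = 1 + 10.8 = 11.8.
Rank 11 is 77 and rank 12 is 78.
Interpolate: 77 + 0.8·(78 − 77) = 77 + 0.8·1 = 77.8.

77.80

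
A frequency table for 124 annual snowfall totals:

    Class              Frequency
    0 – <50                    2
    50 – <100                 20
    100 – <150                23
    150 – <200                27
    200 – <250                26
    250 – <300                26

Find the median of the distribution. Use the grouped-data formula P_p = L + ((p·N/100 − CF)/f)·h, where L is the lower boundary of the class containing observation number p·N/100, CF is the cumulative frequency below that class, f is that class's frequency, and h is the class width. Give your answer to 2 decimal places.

181.48

N = 124; target position k = 50/100 · 124 = 62.
Cumulative frequencies: 2, 22, 45, 72, 98, 124.
Observation 62 falls in the class 150 – <200.
L = 150, CF = 45, f = 27, h = 50.
P50 = 150 + ((62 − 45)/27)·50 = 150 + 31.4815 = 181.481.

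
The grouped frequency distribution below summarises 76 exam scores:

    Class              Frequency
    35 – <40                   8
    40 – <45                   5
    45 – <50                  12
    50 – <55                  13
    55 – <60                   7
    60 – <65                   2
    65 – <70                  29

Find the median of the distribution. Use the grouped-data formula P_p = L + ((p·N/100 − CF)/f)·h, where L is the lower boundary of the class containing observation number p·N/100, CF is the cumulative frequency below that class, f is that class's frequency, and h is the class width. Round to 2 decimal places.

55.00

N = 76; target position k = 50/100 · 76 = 38.
Cumulative frequencies: 8, 13, 25, 38, 45, 47, 76.
Observation 38 falls in the class 50 – <55.
L = 50, CF = 25, f = 13, h = 5.
P50 = 50 + ((38 − 25)/13)·5 = 50 + 5 = 55.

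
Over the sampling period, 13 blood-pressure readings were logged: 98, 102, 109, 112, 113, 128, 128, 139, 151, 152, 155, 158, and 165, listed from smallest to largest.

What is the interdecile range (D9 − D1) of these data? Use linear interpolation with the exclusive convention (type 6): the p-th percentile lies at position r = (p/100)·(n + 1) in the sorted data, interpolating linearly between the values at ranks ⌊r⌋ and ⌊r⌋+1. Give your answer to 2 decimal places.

62.60

n = 13.
P10: r = 1.4; ranks 1–2 are 98, 102; interpolating gives 99.6.
P90: r = 12.6; ranks 12–13 are 158, 165; interpolating gives 162.2.
Difference: 162.2 − 99.6 = 62.6.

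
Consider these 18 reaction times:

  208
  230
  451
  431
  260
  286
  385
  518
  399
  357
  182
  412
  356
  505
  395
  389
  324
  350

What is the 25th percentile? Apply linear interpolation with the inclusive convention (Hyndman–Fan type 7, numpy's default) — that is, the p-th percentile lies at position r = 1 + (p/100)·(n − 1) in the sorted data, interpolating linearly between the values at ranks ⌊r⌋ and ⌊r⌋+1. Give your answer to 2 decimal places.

Sorted: 182, 208, 230, 260, 286, 324, 350, 356, 357, 385, 389, 395, 399, 412, 431, 451, 505, 518.
n = 18.
r = 1 + (25/100)·(18 − 1) = 1 + 4.25 = 5.25.
Rank 5 is 286 and rank 6 is 324.
Interpolate: 286 + 0.25·(324 − 286) = 286 + 0.25·38 = 295.5.

295.50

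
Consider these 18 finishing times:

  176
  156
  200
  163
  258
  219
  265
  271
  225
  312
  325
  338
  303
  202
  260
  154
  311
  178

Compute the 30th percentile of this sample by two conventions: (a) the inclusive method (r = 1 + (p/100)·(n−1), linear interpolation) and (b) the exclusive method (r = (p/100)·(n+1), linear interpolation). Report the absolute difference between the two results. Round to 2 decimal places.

6.80

Sorted: 154, 156, 163, 176, 178, 200, 202, 219, 225, 258, 260, 265, 271, 303, 311, 312, 325, 338.
n = 18.
(a) r = 6.1; between ranks 6 (200) and 7 (202): 200.2.
(b) r = 5.7; between ranks 5 (178) and 6 (200): 193.4.
|200.2 − 193.4| = 6.8.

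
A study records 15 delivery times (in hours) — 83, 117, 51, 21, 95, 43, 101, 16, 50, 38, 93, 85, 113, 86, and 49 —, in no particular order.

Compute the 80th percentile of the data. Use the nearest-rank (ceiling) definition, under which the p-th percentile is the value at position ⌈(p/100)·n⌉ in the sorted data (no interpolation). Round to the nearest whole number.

95

Sorted: 16, 21, 38, 43, 49, 50, 51, 83, 85, 86, 93, 95, 101, 113, 117.
n = 15.
Position = ⌈80/100 · 15⌉ = ⌈12⌉ = 12.
The value at rank 12 is 95.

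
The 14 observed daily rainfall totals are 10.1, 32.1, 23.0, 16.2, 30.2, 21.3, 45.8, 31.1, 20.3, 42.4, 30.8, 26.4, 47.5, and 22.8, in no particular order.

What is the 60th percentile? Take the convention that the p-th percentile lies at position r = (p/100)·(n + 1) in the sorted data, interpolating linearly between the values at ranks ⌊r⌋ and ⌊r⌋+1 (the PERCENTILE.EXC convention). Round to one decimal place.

Sorted: 10.1, 16.2, 20.3, 21.3, 22.8, 23.0, 26.4, 30.2, 30.8, 31.1, 32.1, 42.4, 45.8, 47.5.
n = 14.
r = (60/100)·(14 + 1) = 9.
r is an integer, so P60 is the value at rank 9: 30.8.

30.8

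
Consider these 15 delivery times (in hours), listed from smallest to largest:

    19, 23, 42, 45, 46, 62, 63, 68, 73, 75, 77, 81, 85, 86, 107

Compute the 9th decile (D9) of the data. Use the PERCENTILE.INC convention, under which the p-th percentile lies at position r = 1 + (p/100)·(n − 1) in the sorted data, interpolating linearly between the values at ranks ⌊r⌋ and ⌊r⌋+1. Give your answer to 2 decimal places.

85.60

n = 15.
r = 1 + (90/100)·(15 − 1) = 1 + 12.6 = 13.6.
Rank 13 is 85 and rank 14 is 86.
Interpolate: 85 + 0.6·(86 − 85) = 85 + 0.6·1 = 85.6.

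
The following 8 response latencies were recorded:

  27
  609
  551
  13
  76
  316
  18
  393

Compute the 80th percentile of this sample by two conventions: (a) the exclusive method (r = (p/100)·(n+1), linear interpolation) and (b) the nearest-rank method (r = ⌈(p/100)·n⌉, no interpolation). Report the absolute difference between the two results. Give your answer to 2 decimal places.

11.60

Sorted: 13, 18, 27, 76, 316, 393, 551, 609.
n = 8.
(a) r = 7.2; between ranks 7 (551) and 8 (609): 562.6.
(b) the nearest-rank method: rank 7 → 551.
|562.6 − 551| = 11.6.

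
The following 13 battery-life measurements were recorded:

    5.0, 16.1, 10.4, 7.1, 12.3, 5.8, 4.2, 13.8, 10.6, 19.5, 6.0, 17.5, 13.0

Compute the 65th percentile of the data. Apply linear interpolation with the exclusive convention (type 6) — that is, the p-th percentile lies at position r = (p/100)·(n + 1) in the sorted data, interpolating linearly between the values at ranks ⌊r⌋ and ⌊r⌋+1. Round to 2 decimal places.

Sorted: 4.2, 5.0, 5.8, 6.0, 7.1, 10.4, 10.6, 12.3, 13.0, 13.8, 16.1, 17.5, 19.5.
n = 13.
r = (65/100)·(13 + 1) = 9.1.
Rank 9 is 13.0 and rank 10 is 13.8.
Interpolate: 13.0 + 0.1·(13.8 − 13.0) = 13.0 + 0.1·0.8 = 13.08.

13.08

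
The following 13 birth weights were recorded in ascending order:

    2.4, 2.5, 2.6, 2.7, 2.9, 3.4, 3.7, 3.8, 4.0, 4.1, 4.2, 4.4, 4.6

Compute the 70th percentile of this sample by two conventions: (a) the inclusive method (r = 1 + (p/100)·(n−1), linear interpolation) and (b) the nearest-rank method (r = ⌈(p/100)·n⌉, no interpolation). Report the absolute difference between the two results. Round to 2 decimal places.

n = 13.
(a) r = 9.4; between ranks 9 (4.0) and 10 (4.1): 4.04.
(b) the nearest-rank method: rank 10 → 4.1.
|4.04 − 4.1| = 0.06.

0.06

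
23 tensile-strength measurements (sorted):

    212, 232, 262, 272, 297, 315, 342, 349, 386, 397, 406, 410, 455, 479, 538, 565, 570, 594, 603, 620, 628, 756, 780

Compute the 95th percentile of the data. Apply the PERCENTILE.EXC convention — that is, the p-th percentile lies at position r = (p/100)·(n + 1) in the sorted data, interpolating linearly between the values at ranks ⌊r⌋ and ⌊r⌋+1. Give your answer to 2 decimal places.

n = 23.
r = (95/100)·(23 + 1) = 22.8.
Rank 22 is 756 and rank 23 is 780.
Interpolate: 756 + 0.8·(780 − 756) = 756 + 0.8·24 = 775.2.

775.20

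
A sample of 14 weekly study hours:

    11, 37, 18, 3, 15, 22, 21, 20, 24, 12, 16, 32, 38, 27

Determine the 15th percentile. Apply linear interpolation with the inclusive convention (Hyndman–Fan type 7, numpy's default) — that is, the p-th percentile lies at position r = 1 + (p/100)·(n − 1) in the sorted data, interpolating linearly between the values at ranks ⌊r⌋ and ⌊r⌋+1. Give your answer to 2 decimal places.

Sorted: 3, 11, 12, 15, 16, 18, 20, 21, 22, 24, 27, 32, 37, 38.
n = 14.
r = 1 + (15/100)·(14 − 1) = 1 + 1.95 = 2.95.
Rank 2 is 11 and rank 3 is 12.
Interpolate: 11 + 0.95·(12 − 11) = 11 + 0.95·1 = 11.95.

11.95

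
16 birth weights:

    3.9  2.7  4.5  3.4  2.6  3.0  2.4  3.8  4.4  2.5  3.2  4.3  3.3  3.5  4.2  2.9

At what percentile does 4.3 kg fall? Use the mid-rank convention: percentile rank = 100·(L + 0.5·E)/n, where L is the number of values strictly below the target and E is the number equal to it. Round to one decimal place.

Sorted: 2.4, 2.5, 2.6, 2.7, 2.9, 3.0, 3.2, 3.3, 3.4, 3.5, 3.8, 3.9, 4.2, 4.3, 4.4, 4.5.
Count below 4.3: L = 13; count equal: E = 1; n = 16.
Percentile rank = 100·(13 + 0.5·1)/16 = 100·13.5/16 = 84.38.

84.4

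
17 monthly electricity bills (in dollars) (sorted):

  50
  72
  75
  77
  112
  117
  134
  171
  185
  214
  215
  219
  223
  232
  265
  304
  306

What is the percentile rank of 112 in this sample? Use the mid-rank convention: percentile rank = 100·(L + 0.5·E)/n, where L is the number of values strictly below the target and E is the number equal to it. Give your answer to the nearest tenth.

Count below 112: L = 4; count equal: E = 1; n = 17.
Percentile rank = 100·(4 + 0.5·1)/17 = 100·4.5/17 = 26.47.

26.5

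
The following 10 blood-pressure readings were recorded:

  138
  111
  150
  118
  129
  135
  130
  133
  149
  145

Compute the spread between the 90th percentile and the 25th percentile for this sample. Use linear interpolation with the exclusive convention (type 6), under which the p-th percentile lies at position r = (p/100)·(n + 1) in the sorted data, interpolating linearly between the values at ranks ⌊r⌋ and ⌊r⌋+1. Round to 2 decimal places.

23.65

Sorted: 111, 118, 129, 130, 133, 135, 138, 145, 149, 150.
n = 10.
P25: r = 2.75; ranks 2–3 are 118, 129; interpolating gives 126.25.
P90: r = 9.9; ranks 9–10 are 149, 150; interpolating gives 149.9.
Difference: 149.9 − 126.25 = 23.65.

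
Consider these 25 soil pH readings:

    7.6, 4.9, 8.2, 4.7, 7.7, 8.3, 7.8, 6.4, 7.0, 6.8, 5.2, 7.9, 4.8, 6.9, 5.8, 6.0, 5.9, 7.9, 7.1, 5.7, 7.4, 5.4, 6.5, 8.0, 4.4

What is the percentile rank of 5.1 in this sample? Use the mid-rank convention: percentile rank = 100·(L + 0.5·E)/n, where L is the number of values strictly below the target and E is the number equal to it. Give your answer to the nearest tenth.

Sorted: 4.4, 4.7, 4.8, 4.9, 5.2, 5.4, 5.7, 5.8, 5.9, 6.0, 6.4, 6.5, 6.8, 6.9, 7.0, 7.1, 7.4, 7.6, 7.7, 7.8, 7.9, 7.9, 8.0, 8.2, 8.3.
Count below 5.1: L = 4; count equal: E = 0; n = 25.
Percentile rank = 100·(4 + 0.5·0)/25 = 100·4/25 = 16.

16.0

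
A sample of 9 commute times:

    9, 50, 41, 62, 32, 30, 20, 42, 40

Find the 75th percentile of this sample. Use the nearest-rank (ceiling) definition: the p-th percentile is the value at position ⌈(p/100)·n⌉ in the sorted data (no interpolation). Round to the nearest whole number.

Sorted: 9, 20, 30, 32, 40, 41, 42, 50, 62.
n = 9.
Position = ⌈75/100 · 9⌉ = ⌈6.75⌉ = 7.
The value at rank 7 is 42.

42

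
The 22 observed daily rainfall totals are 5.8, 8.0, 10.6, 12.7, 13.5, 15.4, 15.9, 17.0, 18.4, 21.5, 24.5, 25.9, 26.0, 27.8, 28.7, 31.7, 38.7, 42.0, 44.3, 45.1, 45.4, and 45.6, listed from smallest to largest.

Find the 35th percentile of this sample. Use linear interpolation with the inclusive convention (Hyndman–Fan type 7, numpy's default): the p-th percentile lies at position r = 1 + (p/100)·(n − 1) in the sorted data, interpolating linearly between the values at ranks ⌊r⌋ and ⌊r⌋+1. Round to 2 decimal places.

17.49

n = 22.
r = 1 + (35/100)·(22 − 1) = 1 + 7.35 = 8.35.
Rank 8 is 17.0 and rank 9 is 18.4.
Interpolate: 17.0 + 0.35·(18.4 − 17.0) = 17.0 + 0.35·1.4 = 17.49.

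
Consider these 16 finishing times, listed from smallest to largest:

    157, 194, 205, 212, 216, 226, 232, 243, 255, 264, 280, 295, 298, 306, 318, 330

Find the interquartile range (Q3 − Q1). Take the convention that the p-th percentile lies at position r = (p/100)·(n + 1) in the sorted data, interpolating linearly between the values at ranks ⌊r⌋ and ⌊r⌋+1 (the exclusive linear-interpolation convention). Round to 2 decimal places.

84.25

n = 16.
P25: r = 4.25; ranks 4–5 are 212, 216; interpolating gives 213.
P75: r = 12.75; ranks 12–13 are 295, 298; interpolating gives 297.25.
Difference: 297.25 − 213 = 84.25.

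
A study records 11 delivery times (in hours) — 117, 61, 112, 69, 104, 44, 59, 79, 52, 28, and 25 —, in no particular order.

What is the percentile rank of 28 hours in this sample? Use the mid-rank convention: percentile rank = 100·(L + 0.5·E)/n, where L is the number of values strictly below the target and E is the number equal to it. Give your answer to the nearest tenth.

13.6

Sorted: 25, 28, 44, 52, 59, 61, 69, 79, 104, 112, 117.
Count below 28: L = 1; count equal: E = 1; n = 11.
Percentile rank = 100·(1 + 0.5·1)/11 = 100·1.5/11 = 13.64.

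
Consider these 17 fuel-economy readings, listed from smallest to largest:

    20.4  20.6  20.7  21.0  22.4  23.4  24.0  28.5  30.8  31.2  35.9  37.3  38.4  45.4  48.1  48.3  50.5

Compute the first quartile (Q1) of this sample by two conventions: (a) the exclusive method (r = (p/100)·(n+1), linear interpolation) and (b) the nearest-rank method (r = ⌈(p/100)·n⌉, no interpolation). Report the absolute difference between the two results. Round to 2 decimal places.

0.70

n = 17.
(a) r = 4.5; between ranks 4 (21.0) and 5 (22.4): 21.7.
(b) the nearest-rank method: rank 5 → 22.4.
|21.7 − 22.4| = 0.7.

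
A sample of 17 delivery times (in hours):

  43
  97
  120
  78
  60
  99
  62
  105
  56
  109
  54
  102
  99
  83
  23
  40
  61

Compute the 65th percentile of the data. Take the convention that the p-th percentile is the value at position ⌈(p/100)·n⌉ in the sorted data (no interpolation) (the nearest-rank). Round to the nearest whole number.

Sorted: 23, 40, 43, 54, 56, 60, 61, 62, 78, 83, 97, 99, 99, 102, 105, 109, 120.
n = 17.
Position = ⌈65/100 · 17⌉ = ⌈11.05⌉ = 12.
The value at rank 12 is 99.

99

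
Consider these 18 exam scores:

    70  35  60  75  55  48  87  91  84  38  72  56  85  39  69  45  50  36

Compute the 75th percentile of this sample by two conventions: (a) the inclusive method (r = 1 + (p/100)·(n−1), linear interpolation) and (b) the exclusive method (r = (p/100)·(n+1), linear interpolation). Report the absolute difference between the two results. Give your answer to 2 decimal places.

Sorted: 35, 36, 38, 39, 45, 48, 50, 55, 56, 60, 69, 70, 72, 75, 84, 85, 87, 91.
n = 18.
(a) r = 13.75; between ranks 13 (72) and 14 (75): 74.25.
(b) r = 14.25; between ranks 14 (75) and 15 (84): 77.25.
|74.25 − 77.25| = 3.

3.00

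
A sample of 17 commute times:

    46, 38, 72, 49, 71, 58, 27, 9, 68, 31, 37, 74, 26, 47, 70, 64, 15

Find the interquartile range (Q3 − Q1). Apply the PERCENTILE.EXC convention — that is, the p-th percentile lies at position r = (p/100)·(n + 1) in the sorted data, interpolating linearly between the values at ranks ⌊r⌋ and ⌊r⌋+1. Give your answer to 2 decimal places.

Sorted: 9, 15, 26, 27, 31, 37, 38, 46, 47, 49, 58, 64, 68, 70, 71, 72, 74.
n = 17.
P25: r = 4.5; ranks 4–5 are 27, 31; interpolating gives 29.
P75: r = 13.5; ranks 13–14 are 68, 70; interpolating gives 69.
Difference: 69 − 29 = 40.

40.00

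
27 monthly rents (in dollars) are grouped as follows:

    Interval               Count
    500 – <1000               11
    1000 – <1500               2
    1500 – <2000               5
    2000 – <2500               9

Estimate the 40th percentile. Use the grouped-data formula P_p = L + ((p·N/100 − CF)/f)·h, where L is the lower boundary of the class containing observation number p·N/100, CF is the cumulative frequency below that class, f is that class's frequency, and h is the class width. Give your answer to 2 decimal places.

N = 27; target position k = 40/100 · 27 = 10.8.
Cumulative frequencies: 11, 13, 18, 27.
Observation 10.8 falls in the class 500 – <1000.
L = 500, CF = 0, f = 11, h = 500.
P40 = 500 + ((10.8 − 0)/11)·500 = 500 + 490.909 = 990.909.

990.91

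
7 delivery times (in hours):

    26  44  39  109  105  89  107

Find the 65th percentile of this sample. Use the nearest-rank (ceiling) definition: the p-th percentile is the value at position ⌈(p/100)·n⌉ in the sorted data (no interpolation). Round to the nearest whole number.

Sorted: 26, 39, 44, 89, 105, 107, 109.
n = 7.
Position = ⌈65/100 · 7⌉ = ⌈4.55⌉ = 5.
The value at rank 5 is 105.

105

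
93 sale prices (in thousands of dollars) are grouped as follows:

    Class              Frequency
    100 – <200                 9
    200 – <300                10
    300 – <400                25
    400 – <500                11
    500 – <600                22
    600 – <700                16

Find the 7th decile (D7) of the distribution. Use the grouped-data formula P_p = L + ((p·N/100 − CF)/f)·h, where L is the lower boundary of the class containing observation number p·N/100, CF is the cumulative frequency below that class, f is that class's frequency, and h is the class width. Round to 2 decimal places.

N = 93; target position k = 70/100 · 93 = 65.1.
Cumulative frequencies: 9, 19, 44, 55, 77, 93.
Observation 65.1 falls in the class 500 – <600.
L = 500, CF = 55, f = 22, h = 100.
P70 = 500 + ((65.1 − 55)/22)·100 = 500 + 45.9091 = 545.909.

545.91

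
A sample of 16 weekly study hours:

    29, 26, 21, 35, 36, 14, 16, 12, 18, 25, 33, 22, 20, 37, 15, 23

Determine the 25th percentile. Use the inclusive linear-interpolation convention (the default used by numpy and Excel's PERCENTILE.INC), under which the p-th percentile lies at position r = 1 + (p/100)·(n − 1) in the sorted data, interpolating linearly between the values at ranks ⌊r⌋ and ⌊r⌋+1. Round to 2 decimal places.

17.50

Sorted: 12, 14, 15, 16, 18, 20, 21, 22, 23, 25, 26, 29, 33, 35, 36, 37.
n = 16.
r = 1 + (25/100)·(16 − 1) = 1 + 3.75 = 4.75.
Rank 4 is 16 and rank 5 is 18.
Interpolate: 16 + 0.75·(18 − 16) = 16 + 0.75·2 = 17.5.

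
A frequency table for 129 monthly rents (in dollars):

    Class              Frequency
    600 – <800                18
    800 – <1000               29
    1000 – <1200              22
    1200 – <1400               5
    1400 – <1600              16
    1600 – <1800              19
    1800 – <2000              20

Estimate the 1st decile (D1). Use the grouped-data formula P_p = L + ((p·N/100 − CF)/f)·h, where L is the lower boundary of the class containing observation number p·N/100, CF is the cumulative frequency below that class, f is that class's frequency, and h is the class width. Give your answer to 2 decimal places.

743.33

N = 129; target position k = 10/100 · 129 = 12.9.
Cumulative frequencies: 18, 47, 69, 74, 90, 109, 129.
Observation 12.9 falls in the class 600 – <800.
L = 600, CF = 0, f = 18, h = 200.
P10 = 600 + ((12.9 − 0)/18)·200 = 600 + 143.333 = 743.333.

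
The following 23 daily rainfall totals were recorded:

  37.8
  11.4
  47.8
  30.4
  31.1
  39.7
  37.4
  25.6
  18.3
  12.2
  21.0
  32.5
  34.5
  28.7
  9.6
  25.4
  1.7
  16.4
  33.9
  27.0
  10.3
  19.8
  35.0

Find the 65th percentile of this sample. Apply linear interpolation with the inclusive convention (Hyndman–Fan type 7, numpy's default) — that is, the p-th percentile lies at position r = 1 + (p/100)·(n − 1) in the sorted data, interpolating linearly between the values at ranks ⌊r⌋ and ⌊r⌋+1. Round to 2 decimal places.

Sorted: 1.7, 9.6, 10.3, 11.4, 12.2, 16.4, 18.3, 19.8, 21.0, 25.4, 25.6, 27.0, 28.7, 30.4, 31.1, 32.5, 33.9, 34.5, 35.0, 37.4, 37.8, 39.7, 47.8.
n = 23.
r = 1 + (65/100)·(23 − 1) = 1 + 14.3 = 15.3.
Rank 15 is 31.1 and rank 16 is 32.5.
Interpolate: 31.1 + 0.3·(32.5 − 31.1) = 31.1 + 0.3·1.4 = 31.52.

31.52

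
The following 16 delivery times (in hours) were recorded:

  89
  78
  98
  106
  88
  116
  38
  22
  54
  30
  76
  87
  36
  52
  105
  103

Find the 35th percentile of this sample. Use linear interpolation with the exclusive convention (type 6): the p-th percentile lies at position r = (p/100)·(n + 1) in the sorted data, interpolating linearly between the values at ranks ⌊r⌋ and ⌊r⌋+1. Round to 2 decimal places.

Sorted: 22, 30, 36, 38, 52, 54, 76, 78, 87, 88, 89, 98, 103, 105, 106, 116.
n = 16.
r = (35/100)·(16 + 1) = 5.95.
Rank 5 is 52 and rank 6 is 54.
Interpolate: 52 + 0.95·(54 − 52) = 52 + 0.95·2 = 53.9.

53.90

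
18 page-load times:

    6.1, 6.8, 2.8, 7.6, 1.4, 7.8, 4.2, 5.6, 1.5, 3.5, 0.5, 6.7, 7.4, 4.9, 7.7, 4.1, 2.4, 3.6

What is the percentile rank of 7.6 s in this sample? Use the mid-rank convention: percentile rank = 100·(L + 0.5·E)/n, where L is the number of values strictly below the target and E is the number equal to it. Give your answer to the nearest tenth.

86.1

Sorted: 0.5, 1.4, 1.5, 2.4, 2.8, 3.5, 3.6, 4.1, 4.2, 4.9, 5.6, 6.1, 6.7, 6.8, 7.4, 7.6, 7.7, 7.8.
Count below 7.6: L = 15; count equal: E = 1; n = 18.
Percentile rank = 100·(15 + 0.5·1)/18 = 100·15.5/18 = 86.11.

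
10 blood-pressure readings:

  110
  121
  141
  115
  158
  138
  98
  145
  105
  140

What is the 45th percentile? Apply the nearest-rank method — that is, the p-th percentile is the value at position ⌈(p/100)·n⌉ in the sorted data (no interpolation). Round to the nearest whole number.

Sorted: 98, 105, 110, 115, 121, 138, 140, 141, 145, 158.
n = 10.
Position = ⌈45/100 · 10⌉ = ⌈4.5⌉ = 5.
The value at rank 5 is 121.

121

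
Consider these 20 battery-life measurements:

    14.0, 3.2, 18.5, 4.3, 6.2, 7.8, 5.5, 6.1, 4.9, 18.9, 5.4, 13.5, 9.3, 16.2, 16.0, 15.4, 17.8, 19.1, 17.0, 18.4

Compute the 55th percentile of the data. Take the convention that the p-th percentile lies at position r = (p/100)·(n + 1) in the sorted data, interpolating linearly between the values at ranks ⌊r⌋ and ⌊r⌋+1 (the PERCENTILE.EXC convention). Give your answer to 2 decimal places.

14.77

Sorted: 3.2, 4.3, 4.9, 5.4, 5.5, 6.1, 6.2, 7.8, 9.3, 13.5, 14.0, 15.4, 16.0, 16.2, 17.0, 17.8, 18.4, 18.5, 18.9, 19.1.
n = 20.
r = (55/100)·(20 + 1) = 11.55.
Rank 11 is 14.0 and rank 12 is 15.4.
Interpolate: 14.0 + 0.55·(15.4 − 14.0) = 14.0 + 0.55·1.4 = 14.77.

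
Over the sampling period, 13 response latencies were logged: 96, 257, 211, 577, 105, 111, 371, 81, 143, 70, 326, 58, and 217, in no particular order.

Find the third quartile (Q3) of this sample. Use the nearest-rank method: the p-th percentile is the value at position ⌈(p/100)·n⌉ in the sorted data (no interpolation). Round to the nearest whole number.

257

Sorted: 58, 70, 81, 96, 105, 111, 143, 211, 217, 257, 326, 371, 577.
n = 13.
Position = ⌈75/100 · 13⌉ = ⌈9.75⌉ = 10.
The value at rank 10 is 257.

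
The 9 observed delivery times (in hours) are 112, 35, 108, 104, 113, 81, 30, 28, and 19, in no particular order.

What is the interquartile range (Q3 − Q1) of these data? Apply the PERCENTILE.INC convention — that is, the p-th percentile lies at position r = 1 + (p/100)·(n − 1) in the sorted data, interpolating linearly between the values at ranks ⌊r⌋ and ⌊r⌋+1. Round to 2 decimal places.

Sorted: 19, 28, 30, 35, 81, 104, 108, 112, 113.
n = 9.
P25: r = 3 (integer) → 30.
P75: r = 7 (integer) → 108.
Difference: 108 − 30 = 78.

78.00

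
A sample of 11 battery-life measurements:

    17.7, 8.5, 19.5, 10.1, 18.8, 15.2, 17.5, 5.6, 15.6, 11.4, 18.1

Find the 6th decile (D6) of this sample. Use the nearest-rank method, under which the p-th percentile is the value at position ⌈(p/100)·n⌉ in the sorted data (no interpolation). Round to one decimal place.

Sorted: 5.6, 8.5, 10.1, 11.4, 15.2, 15.6, 17.5, 17.7, 18.1, 18.8, 19.5.
n = 11.
Position = ⌈60/100 · 11⌉ = ⌈6.6⌉ = 7.
The value at rank 7 is 17.5.

17.5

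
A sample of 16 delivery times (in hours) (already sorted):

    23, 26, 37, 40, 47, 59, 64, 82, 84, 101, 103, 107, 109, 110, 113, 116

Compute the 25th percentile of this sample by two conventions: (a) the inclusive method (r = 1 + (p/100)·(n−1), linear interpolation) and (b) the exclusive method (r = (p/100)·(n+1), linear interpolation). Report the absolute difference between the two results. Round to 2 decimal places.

n = 16.
(a) r = 4.75; between ranks 4 (40) and 5 (47): 45.25.
(b) r = 4.25; between ranks 4 (40) and 5 (47): 41.75.
|45.25 − 41.75| = 3.5.

3.50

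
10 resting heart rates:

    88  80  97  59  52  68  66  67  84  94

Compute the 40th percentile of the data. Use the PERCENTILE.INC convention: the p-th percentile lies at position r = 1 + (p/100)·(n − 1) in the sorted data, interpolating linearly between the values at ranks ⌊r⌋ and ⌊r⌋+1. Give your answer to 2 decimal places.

67.60

Sorted: 52, 59, 66, 67, 68, 80, 84, 88, 94, 97.
n = 10.
r = 1 + (40/100)·(10 − 1) = 1 + 3.6 = 4.6.
Rank 4 is 67 and rank 5 is 68.
Interpolate: 67 + 0.6·(68 − 67) = 67 + 0.6·1 = 67.6.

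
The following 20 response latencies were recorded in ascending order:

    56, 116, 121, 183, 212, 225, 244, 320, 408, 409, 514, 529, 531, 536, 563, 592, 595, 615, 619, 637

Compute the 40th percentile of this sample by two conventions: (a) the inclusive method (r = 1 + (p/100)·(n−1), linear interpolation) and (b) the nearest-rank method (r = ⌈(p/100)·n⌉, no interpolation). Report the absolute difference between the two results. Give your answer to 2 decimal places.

52.80

n = 20.
(a) r = 8.6; between ranks 8 (320) and 9 (408): 372.8.
(b) the nearest-rank method: rank 8 → 320.
|372.8 − 320| = 52.8.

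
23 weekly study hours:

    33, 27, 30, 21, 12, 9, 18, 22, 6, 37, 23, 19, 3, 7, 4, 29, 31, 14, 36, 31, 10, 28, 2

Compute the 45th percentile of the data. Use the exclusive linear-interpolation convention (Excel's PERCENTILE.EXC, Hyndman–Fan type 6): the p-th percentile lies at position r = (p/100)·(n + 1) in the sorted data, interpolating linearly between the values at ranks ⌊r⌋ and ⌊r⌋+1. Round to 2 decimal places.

18.80

Sorted: 2, 3, 4, 6, 7, 9, 10, 12, 14, 18, 19, 21, 22, 23, 27, 28, 29, 30, 31, 31, 33, 36, 37.
n = 23.
r = (45/100)·(23 + 1) = 10.8.
Rank 10 is 18 and rank 11 is 19.
Interpolate: 18 + 0.8·(19 − 18) = 18 + 0.8·1 = 18.8.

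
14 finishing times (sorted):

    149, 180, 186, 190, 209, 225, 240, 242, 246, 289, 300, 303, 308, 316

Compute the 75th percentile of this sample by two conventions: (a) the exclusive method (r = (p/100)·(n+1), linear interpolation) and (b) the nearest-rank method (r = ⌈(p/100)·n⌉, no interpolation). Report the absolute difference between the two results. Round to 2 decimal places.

n = 14.
(a) r = 11.25; between ranks 11 (300) and 12 (303): 300.75.
(b) the nearest-rank method: rank 11 → 300.
|300.75 − 300| = 0.75.

0.75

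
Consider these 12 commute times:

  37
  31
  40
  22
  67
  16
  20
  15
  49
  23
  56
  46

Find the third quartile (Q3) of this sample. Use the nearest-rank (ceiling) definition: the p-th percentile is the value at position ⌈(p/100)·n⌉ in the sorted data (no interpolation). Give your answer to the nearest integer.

46

Sorted: 15, 16, 20, 22, 23, 31, 37, 40, 46, 49, 56, 67.
n = 12.
Position = ⌈75/100 · 12⌉ = ⌈9⌉ = 9.
The value at rank 9 is 46.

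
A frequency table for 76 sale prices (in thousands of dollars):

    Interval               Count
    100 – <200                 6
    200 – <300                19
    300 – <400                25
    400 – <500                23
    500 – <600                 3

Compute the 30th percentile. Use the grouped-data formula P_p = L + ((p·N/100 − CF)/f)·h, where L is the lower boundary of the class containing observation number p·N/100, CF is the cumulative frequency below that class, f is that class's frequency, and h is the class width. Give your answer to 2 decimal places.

N = 76; target position k = 30/100 · 76 = 22.8.
Cumulative frequencies: 6, 25, 50, 73, 76.
Observation 22.8 falls in the class 200 – <300.
L = 200, CF = 6, f = 19, h = 100.
P30 = 200 + ((22.8 − 6)/19)·100 = 200 + 88.4211 = 288.421.

288.42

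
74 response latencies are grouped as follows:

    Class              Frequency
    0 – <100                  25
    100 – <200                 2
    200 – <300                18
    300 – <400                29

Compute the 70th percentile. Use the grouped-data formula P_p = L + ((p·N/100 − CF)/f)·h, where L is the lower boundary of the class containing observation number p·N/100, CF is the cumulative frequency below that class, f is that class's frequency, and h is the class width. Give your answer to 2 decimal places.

323.45

N = 74; target position k = 70/100 · 74 = 51.8.
Cumulative frequencies: 25, 27, 45, 74.
Observation 51.8 falls in the class 300 – <400.
L = 300, CF = 45, f = 29, h = 100.
P70 = 300 + ((51.8 − 45)/29)·100 = 300 + 23.4483 = 323.448.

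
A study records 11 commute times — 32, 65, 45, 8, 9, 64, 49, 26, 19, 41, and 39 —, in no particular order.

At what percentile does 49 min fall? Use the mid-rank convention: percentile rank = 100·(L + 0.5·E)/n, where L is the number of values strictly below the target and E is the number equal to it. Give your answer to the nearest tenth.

77.3

Sorted: 8, 9, 19, 26, 32, 39, 41, 45, 49, 64, 65.
Count below 49: L = 8; count equal: E = 1; n = 11.
Percentile rank = 100·(8 + 0.5·1)/11 = 100·8.5/11 = 77.27.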